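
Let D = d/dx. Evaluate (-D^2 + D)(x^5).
5 x^{3} \left(x - 4\right)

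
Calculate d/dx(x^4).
4 x^{3}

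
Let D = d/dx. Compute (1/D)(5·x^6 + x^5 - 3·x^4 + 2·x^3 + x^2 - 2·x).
\frac{5 x^{7}}{7} + \frac{x^{6}}{6} - \frac{3 x^{5}}{5} + \frac{x^{4}}{2} + \frac{x^{3}}{3} - x^{2}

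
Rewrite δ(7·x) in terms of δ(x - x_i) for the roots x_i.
\frac{\delta(x)}{7}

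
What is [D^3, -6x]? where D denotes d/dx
-18D^{2}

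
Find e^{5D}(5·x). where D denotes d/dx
5 x + 25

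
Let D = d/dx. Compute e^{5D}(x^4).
x^{4} + 20 x^{3} + 150 x^{2} + 500 x + 625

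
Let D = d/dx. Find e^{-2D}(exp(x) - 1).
e^{x - 2} - 1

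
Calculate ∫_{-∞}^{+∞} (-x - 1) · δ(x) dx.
-1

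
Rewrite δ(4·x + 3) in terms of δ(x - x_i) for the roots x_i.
\frac{\delta(x + 3/4)}{4}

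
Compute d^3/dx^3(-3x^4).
- 72 x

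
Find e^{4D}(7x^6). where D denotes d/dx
7 x^{6} + 168 x^{5} + 1680 x^{4} + 8960 x^{3} + 26880 x^{2} + 43008 x + 28672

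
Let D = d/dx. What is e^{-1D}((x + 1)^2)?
x^{2}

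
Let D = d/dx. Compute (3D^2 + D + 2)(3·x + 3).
6 x + 9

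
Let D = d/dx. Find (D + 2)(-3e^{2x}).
- 12 e^{2 x}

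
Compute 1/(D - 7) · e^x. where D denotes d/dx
- \frac{e^{x}}{6}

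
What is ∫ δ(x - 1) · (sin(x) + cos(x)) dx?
\cos{\left(1 \right)} + \sin{\left(1 \right)}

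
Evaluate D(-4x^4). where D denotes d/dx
- 16 x^{3}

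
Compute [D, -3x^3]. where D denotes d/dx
- 9 x^{2}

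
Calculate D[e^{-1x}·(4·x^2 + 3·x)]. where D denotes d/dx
\left(- 4 x^{2} + 5 x + 3\right) e^{- x}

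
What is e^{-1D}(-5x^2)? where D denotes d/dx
- 5 x^{2} + 10 x - 5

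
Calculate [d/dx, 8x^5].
40 x^{4}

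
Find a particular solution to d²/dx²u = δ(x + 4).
\frac{|x + 4|}{2}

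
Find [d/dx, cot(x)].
- \frac{1}{\sin^{2}{\left(x \right)}}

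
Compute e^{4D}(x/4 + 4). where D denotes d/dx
\frac{x}{4} + 5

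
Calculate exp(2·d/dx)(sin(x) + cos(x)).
\sqrt{2} \sin{\left(x + \frac{\pi}{4} + 2 \right)}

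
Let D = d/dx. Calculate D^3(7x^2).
0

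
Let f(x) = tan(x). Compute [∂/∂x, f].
\frac{1}{\cos^{2}{\left(x \right)}}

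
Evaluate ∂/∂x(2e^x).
2 e^{x}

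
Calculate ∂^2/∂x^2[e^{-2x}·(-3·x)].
12 \left(1 - x\right) e^{- 2 x}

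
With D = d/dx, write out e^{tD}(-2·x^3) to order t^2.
2 x \left(- 3 t^{2} - 3 t x - x^{2}\right)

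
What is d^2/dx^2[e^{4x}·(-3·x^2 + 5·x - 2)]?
\left(- 48 x^{2} + 32 x + 2\right) e^{4 x}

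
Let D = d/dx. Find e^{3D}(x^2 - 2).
x^{2} + 6 x + 7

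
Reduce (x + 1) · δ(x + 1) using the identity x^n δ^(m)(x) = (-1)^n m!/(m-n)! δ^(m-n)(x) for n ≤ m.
0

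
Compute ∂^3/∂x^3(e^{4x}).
64 e^{4 x}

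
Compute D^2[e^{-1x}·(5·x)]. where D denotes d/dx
5 \left(x - 2\right) e^{- x}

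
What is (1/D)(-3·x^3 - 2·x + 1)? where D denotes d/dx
- \frac{3 x^{4}}{4} - x^{2} + x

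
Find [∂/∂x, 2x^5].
10 x^{4}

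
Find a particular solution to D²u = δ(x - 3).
\frac{|x - 3|}{2}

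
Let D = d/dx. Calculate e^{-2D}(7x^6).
7 x^{6} - 84 x^{5} + 420 x^{4} - 1120 x^{3} + 1680 x^{2} - 1344 x + 448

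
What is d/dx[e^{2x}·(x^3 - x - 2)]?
\left(2 x^{3} + 3 x^{2} - 2 x - 5\right) e^{2 x}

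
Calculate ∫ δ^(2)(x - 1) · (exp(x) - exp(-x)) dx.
2 \sinh{\left(1 \right)}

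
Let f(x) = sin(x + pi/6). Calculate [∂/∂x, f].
\cos{\left(x + \frac{\pi}{6} \right)}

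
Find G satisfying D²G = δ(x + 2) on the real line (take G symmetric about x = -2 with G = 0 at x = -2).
\frac{|x + 2|}{2}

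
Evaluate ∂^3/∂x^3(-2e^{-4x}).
128 e^{- 4 x}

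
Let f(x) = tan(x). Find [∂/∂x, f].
\frac{1}{\cos^{2}{\left(x \right)}}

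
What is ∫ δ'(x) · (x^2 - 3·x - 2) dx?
3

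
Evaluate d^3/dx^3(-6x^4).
- 144 x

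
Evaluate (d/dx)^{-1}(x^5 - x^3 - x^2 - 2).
\frac{x^{6}}{6} - \frac{x^{4}}{4} - \frac{x^{3}}{3} - 2 x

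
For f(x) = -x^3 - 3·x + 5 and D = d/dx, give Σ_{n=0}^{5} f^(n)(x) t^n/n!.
- t^{3} - 3 t^{2} x - 3 t \left(x^{2} + 1\right) - x^{3} - 3 x + 5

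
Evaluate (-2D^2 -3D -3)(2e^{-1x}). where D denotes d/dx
- 4 e^{- x}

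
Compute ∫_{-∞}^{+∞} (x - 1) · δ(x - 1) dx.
0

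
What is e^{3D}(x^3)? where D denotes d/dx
x^{3} + 9 x^{2} + 27 x + 27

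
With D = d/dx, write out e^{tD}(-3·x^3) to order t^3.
- 3 t^{3} - 9 t^{2} x - 9 t x^{2} - 3 x^{3}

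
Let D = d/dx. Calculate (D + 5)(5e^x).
30 e^{x}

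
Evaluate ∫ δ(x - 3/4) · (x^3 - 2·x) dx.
- \frac{69}{64}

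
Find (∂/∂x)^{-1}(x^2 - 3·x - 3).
\frac{x^{3}}{3} - \frac{3 x^{2}}{2} - 3 x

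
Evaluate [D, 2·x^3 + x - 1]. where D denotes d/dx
6 x^{2} + 1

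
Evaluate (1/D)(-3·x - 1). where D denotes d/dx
- \frac{3 x^{2}}{2} - x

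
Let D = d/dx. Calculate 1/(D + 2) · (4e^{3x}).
\frac{4 e^{3 x}}{5}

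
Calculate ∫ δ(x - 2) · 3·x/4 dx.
\frac{3}{2}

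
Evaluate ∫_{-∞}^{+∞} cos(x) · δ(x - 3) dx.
\cos{\left(3 \right)}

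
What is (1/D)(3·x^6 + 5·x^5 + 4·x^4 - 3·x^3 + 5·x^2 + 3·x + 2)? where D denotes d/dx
\frac{3 x^{7}}{7} + \frac{5 x^{6}}{6} + \frac{4 x^{5}}{5} - \frac{3 x^{4}}{4} + \frac{5 x^{3}}{3} + \frac{3 x^{2}}{2} + 2 x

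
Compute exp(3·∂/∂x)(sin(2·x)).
\sin{\left(2 x + 6 \right)}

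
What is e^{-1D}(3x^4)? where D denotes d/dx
3 x^{4} - 12 x^{3} + 18 x^{2} - 12 x + 3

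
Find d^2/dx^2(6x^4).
72 x^{2}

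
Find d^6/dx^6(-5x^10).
- 756000 x^{4}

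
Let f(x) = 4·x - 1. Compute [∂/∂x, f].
4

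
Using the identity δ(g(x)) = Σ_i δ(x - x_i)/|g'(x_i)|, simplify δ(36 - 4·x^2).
\frac{\delta(x - 3) + \delta(x + 3)}{24}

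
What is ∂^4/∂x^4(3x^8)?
5040 x^{4}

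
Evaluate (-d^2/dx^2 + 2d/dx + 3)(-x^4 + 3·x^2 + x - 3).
- 3 x^{4} - 8 x^{3} + 21 x^{2} + 15 x - 13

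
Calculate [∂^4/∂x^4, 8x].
32\frac{d^{3}}{dx^{3}}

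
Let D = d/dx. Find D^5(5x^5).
600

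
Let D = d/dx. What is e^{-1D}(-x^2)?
- x^{2} + 2 x - 1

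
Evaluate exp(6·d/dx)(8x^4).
8 x^{4} + 192 x^{3} + 1728 x^{2} + 6912 x + 10368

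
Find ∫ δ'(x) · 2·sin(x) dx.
-2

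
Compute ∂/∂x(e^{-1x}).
- e^{- x}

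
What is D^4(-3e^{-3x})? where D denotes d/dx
- 243 e^{- 3 x}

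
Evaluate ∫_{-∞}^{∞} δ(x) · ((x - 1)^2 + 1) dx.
2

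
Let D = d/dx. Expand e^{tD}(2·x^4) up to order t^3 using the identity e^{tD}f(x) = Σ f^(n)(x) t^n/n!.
2 x \left(4 t^{3} + 6 t^{2} x + 4 t x^{2} + x^{3}\right)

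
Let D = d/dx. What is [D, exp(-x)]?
- e^{- x}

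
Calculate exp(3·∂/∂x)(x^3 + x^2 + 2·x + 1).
x^{3} + 10 x^{2} + 35 x + 43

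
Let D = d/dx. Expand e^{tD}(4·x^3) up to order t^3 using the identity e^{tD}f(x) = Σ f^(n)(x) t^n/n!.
4 t^{3} + 12 t^{2} x + 12 t x^{2} + 4 x^{3}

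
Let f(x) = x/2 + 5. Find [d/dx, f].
\frac{1}{2}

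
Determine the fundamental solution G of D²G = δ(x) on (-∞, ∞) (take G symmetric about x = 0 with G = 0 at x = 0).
\frac{|x|}{2}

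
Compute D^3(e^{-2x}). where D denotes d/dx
- 8 e^{- 2 x}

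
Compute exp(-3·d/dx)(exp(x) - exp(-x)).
- e^{3 - x} + e^{x - 3}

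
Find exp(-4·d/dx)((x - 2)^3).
x^{3} - 18 x^{2} + 108 x - 216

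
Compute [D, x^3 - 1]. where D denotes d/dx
3 x^{2}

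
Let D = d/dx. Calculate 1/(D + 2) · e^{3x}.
\frac{e^{3 x}}{5}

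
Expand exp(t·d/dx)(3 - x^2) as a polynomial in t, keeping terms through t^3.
- t^{2} - 2 t x - x^{2} + 3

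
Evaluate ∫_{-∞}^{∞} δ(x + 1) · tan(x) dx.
- \tan{\left(1 \right)}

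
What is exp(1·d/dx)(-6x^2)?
- 6 x^{2} - 12 x - 6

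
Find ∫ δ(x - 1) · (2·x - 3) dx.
-1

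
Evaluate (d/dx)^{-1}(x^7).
\frac{x^{8}}{8}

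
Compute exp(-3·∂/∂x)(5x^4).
5 x^{4} - 60 x^{3} + 270 x^{2} - 540 x + 405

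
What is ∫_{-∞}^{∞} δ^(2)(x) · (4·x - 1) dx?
0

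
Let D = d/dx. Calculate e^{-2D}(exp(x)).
e^{x - 2}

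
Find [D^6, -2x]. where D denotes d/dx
-12D^{5}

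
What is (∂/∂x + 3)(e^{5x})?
8 e^{5 x}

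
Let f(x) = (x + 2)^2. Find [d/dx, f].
2 x + 4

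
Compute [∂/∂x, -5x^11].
- 55 x^{10}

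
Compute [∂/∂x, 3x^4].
12 x^{3}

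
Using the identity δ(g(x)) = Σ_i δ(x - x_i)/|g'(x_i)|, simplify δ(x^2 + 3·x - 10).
\frac{\delta(x - 2) + \delta(x + 5)}{7}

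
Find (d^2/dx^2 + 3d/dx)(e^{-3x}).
0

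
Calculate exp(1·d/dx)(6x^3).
6 x^{3} + 18 x^{2} + 18 x + 6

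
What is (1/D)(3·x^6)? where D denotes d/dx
\frac{3 x^{7}}{7}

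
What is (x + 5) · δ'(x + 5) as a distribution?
-\delta(x + 5)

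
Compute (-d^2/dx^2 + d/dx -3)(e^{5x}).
- 23 e^{5 x}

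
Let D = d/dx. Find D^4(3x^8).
5040 x^{4}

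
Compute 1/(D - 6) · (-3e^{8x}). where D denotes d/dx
- \frac{3 e^{8 x}}{2}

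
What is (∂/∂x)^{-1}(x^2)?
\frac{x^{3}}{3}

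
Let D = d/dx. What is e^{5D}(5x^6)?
5 x^{6} + 150 x^{5} + 1875 x^{4} + 12500 x^{3} + 46875 x^{2} + 93750 x + 78125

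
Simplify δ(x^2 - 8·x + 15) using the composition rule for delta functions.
\frac{\delta(x - 5) + \delta(x - 3)}{2}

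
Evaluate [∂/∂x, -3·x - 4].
-3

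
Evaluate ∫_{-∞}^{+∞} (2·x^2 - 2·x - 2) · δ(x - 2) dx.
2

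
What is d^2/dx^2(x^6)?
30 x^{4}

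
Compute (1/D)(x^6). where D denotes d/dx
\frac{x^{7}}{7}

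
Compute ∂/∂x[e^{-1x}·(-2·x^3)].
2 x^{2} \left(x - 3\right) e^{- x}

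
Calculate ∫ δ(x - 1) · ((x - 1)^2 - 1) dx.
-1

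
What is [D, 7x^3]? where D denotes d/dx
21 x^{2}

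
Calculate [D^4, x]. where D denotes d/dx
4D^{3}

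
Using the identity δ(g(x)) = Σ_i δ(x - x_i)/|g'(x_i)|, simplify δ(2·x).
\frac{\delta(x)}{2}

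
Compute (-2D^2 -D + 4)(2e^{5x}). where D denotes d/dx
- 102 e^{5 x}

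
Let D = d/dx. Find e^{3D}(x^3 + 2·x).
x^{3} + 9 x^{2} + 29 x + 33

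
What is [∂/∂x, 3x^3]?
9 x^{2}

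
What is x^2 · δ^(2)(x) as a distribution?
2\delta(x)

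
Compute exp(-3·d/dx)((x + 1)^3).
x^{3} - 6 x^{2} + 12 x - 8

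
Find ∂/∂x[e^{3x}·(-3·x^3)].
9 x^{2} \left(- x - 1\right) e^{3 x}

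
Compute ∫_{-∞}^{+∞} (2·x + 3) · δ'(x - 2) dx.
-2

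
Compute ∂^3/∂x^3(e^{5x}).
125 e^{5 x}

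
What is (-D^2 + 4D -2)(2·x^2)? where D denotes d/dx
- 4 x^{2} + 16 x - 4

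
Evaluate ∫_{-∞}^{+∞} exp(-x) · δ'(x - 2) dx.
e^{-2}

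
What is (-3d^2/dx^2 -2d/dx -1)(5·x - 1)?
- 5 x - 9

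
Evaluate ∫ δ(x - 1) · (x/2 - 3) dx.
- \frac{5}{2}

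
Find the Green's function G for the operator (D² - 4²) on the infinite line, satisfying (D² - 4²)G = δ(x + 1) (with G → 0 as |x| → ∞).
-\frac{e^{-4|x + 1|}}{8}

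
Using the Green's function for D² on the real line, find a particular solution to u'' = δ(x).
\frac{|x|}{2}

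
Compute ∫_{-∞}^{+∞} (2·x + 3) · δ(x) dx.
3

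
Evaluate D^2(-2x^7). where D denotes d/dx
- 84 x^{5}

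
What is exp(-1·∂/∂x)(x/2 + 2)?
\frac{x}{2} + \frac{3}{2}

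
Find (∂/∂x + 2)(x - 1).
2 x - 1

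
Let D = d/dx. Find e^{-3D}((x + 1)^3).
x^{3} - 6 x^{2} + 12 x - 8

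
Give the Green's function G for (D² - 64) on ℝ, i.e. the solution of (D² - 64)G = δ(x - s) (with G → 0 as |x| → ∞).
-\frac{e^{-8|x-s|}}{16}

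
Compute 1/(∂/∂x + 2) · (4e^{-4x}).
- 2 e^{- 4 x}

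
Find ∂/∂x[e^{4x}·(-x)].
\left(- 4 x - 1\right) e^{4 x}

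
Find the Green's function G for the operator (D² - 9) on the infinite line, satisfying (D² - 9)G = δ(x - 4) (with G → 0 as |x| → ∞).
-\frac{e^{-3|x - 4|}}{6}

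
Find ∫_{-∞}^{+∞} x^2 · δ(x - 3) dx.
9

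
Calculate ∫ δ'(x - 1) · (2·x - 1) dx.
-2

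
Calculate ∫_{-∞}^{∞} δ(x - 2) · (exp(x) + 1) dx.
1 + e^{2}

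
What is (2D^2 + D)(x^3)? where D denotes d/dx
3 x \left(x + 4\right)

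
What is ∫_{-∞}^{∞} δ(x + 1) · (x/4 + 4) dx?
\frac{15}{4}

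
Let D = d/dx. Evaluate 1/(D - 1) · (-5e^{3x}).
- \frac{5 e^{3 x}}{2}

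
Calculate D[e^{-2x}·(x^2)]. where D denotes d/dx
2 x \left(1 - x\right) e^{- 2 x}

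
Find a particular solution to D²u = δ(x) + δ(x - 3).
\frac{|x|}{2} + \frac{|x - 3|}{2}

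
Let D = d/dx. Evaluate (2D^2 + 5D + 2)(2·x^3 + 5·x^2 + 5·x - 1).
4 x^{3} + 40 x^{2} + 84 x + 43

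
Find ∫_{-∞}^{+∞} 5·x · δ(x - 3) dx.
15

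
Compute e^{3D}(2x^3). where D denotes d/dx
2 x^{3} + 18 x^{2} + 54 x + 54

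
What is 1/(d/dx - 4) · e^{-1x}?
- \frac{e^{- x}}{5}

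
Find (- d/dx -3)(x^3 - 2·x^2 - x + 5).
- 3 x^{3} + 3 x^{2} + 7 x - 14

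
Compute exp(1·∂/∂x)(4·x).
4 x + 4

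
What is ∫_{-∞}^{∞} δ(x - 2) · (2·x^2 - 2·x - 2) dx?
2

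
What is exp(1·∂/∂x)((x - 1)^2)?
x^{2}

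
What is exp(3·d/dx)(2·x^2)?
2 x^{2} + 12 x + 18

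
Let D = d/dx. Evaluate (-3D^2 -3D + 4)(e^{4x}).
- 56 e^{4 x}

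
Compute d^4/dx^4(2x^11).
15840 x^{7}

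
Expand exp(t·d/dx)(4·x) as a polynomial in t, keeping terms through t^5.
4 t + 4 x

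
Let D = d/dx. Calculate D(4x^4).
16 x^{3}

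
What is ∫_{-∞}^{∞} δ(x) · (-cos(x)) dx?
-1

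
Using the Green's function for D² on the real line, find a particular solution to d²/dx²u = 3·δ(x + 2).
\frac{3|x + 2|}{2}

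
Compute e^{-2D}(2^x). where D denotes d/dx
2^{x - 2}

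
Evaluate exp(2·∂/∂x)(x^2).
x^{2} + 4 x + 4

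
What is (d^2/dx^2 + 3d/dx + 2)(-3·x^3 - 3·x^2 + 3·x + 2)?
- 6 x^{3} - 33 x^{2} - 30 x + 7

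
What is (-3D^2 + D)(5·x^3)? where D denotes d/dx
15 x \left(x - 6\right)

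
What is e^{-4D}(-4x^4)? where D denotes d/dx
- 4 x^{4} + 64 x^{3} - 384 x^{2} + 1024 x - 1024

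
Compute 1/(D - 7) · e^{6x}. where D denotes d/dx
- e^{6 x}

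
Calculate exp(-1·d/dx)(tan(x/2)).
\tan{\left(\frac{x}{2} - \frac{1}{2} \right)}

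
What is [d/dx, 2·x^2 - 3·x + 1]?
4 x - 3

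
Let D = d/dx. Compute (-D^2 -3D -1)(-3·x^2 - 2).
3 x^{2} + 18 x + 8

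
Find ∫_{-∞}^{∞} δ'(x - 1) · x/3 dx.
- \frac{1}{3}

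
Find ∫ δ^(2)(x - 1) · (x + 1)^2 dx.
2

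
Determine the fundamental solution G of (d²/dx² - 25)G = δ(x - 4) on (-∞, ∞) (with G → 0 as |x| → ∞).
-\frac{e^{-5|x - 4|}}{10}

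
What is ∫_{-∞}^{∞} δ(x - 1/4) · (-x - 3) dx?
- \frac{13}{4}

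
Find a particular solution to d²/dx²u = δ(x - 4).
\frac{|x - 4|}{2}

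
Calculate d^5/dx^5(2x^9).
30240 x^{4}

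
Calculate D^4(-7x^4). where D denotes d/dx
-168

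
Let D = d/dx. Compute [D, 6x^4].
24 x^{3}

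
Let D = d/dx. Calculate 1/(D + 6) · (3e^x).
\frac{3 e^{x}}{7}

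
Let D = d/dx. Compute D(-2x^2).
- 4 x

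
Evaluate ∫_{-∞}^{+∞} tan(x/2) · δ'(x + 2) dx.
- \frac{\tan^{2}{\left(1 \right)}}{2} - \frac{1}{2}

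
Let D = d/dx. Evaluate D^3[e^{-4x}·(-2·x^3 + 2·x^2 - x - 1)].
4 \left(32 x^{3} - 104 x^{2} + 100 x - 11\right) e^{- 4 x}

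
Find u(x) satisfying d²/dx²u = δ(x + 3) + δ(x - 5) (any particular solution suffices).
\frac{|x + 3|}{2} + \frac{|x - 5|}{2}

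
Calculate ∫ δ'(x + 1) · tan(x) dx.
- \tan^{2}{\left(1 \right)} - 1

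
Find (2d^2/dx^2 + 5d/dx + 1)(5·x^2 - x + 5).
5 x^{2} + 49 x + 20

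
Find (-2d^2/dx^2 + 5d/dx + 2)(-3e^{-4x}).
150 e^{- 4 x}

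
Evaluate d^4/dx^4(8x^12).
95040 x^{8}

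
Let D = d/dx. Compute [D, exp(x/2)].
\frac{e^{\frac{x}{2}}}{2}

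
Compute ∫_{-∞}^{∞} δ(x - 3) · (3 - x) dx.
0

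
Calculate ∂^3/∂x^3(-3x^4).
- 72 x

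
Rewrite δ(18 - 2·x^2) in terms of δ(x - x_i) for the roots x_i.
\frac{\delta(x - 3) + \delta(x + 3)}{12}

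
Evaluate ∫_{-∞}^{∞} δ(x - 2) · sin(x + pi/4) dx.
\sin{\left(\frac{\pi}{4} + 2 \right)}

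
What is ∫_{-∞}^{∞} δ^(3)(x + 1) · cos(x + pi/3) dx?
- \cos{\left(\frac{\pi}{6} + 1 \right)}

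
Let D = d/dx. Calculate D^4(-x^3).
0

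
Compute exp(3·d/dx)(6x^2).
6 x^{2} + 36 x + 54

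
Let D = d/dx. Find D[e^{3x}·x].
\left(3 x + 1\right) e^{3 x}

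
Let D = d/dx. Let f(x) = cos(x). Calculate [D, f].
- \sin{\left(x \right)}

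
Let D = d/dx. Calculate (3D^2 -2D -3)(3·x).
- 9 x - 6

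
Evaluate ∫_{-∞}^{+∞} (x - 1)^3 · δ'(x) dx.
-3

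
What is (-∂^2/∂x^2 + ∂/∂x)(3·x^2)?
6 x - 6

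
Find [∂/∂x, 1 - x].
-1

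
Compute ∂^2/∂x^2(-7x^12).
- 924 x^{10}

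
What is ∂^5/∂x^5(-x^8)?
- 6720 x^{3}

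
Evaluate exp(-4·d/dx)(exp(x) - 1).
e^{x - 4} - 1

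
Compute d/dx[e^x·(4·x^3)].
4 x^{2} \left(x + 3\right) e^{x}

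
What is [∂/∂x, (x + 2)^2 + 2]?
2 x + 4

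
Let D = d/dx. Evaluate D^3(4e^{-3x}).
- 108 e^{- 3 x}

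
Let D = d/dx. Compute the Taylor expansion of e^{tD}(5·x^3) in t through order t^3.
5 t^{3} + 15 t^{2} x + 15 t x^{2} + 5 x^{3}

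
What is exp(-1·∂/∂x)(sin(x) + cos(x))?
\sqrt{2} \cos{\left(- x + \frac{\pi}{4} + 1 \right)}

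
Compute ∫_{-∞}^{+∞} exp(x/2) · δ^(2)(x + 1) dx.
\frac{1}{4 e^{\frac{1}{2}}}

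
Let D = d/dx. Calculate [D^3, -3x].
-9D^{2}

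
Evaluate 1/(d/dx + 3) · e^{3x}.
\frac{e^{3 x}}{6}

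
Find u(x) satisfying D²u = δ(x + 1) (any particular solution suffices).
\frac{|x + 1|}{2}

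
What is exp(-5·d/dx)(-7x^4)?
- 7 x^{4} + 140 x^{3} - 1050 x^{2} + 3500 x - 4375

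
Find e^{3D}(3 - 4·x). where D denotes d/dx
- 4 x - 9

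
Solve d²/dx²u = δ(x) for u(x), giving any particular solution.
\frac{|x|}{2}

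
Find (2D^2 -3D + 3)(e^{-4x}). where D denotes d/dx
47 e^{- 4 x}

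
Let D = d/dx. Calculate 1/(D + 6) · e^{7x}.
\frac{e^{7 x}}{13}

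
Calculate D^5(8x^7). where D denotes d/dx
20160 x^{2}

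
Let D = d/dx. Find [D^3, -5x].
-15D^{2}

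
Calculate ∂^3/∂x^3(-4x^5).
- 240 x^{2}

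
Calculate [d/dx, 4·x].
4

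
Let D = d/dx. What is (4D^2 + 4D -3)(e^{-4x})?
45 e^{- 4 x}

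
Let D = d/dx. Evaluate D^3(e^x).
e^{x}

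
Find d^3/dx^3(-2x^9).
- 1008 x^{6}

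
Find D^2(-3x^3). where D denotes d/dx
- 18 x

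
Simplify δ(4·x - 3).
\frac{\delta(x - 3/4)}{4}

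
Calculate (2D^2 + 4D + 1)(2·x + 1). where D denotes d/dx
2 x + 9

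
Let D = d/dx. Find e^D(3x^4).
3 x^{4} + 12 x^{3} + 18 x^{2} + 12 x + 3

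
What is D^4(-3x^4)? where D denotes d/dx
-72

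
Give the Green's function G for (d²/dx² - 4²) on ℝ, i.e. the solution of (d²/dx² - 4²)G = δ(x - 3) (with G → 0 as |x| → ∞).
-\frac{e^{-4|x - 3|}}{8}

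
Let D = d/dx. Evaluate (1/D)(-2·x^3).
- \frac{x^{4}}{2}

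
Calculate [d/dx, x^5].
5 x^{4}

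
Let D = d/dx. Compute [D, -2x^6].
- 12 x^{5}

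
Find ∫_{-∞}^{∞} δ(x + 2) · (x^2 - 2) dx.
2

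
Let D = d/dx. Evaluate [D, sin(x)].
\cos{\left(x \right)}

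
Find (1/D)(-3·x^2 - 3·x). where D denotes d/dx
- x^{3} - \frac{3 x^{2}}{2}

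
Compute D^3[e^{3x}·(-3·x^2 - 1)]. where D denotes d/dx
81 \left(- x^{2} - 2 x - 1\right) e^{3 x}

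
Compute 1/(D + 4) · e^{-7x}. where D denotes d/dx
- \frac{e^{- 7 x}}{3}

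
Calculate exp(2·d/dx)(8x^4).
8 x^{4} + 64 x^{3} + 192 x^{2} + 256 x + 128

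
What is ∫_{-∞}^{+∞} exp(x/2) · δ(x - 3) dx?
e^{\frac{3}{2}}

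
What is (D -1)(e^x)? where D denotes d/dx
0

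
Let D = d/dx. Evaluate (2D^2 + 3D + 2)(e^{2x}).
16 e^{2 x}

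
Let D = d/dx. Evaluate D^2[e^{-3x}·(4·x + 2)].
6 \left(6 x - 1\right) e^{- 3 x}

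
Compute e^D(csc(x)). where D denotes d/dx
\csc{\left(x + 1 \right)}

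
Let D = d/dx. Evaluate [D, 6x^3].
18 x^{2}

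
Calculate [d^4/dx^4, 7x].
28\frac{d^{3}}{dx^{3}}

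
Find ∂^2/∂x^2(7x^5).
140 x^{3}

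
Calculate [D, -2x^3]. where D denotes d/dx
- 6 x^{2}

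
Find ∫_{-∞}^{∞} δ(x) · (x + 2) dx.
2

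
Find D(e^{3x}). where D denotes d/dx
3 e^{3 x}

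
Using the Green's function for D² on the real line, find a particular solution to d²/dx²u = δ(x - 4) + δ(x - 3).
\frac{|x - 4|}{2} + \frac{|x - 3|}{2}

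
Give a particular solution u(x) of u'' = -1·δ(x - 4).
-\frac{|x - 4|}{2}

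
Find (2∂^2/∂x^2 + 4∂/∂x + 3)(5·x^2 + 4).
15 x^{2} + 40 x + 32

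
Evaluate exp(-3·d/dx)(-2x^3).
- 2 x^{3} + 18 x^{2} - 54 x + 54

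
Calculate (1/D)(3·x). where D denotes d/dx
\frac{3 x^{2}}{2}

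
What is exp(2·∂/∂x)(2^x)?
2^{x + 2}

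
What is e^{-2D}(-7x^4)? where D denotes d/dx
- 7 x^{4} + 56 x^{3} - 168 x^{2} + 224 x - 112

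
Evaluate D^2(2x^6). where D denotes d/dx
60 x^{4}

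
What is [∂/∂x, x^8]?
8 x^{7}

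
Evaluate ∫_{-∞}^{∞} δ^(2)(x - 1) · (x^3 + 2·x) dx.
6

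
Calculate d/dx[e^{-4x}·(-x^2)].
2 x \left(2 x - 1\right) e^{- 4 x}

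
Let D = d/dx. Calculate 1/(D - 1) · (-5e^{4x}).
- \frac{5 e^{4 x}}{3}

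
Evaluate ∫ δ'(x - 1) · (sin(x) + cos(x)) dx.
- \cos{\left(1 \right)} + \sin{\left(1 \right)}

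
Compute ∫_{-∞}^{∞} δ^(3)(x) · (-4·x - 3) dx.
0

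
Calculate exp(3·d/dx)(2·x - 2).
2 x + 4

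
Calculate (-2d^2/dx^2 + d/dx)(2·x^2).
4 x - 8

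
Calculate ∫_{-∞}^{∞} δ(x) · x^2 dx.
0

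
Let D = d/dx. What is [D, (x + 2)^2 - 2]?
2 x + 4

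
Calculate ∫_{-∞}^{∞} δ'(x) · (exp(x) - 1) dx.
-1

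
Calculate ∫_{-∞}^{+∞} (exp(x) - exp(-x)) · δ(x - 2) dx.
2 \sinh{\left(2 \right)}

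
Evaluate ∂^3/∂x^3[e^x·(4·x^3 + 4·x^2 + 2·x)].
\left(4 x^{3} + 40 x^{2} + 98 x + 54\right) e^{x}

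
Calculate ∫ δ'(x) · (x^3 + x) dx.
-1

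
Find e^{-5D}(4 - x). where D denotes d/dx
9 - x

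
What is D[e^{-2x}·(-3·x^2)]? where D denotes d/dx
6 x \left(x - 1\right) e^{- 2 x}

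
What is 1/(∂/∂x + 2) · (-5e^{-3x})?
5 e^{- 3 x}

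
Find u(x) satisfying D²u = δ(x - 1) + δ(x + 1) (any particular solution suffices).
\frac{|x - 1|}{2} + \frac{|x + 1|}{2}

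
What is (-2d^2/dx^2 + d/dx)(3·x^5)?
15 x^{3} \left(x - 8\right)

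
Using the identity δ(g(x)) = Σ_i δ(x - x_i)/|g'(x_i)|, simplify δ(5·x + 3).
\frac{\delta(x + 3/5)}{5}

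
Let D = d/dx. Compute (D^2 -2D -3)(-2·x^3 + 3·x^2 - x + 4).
6 x^{3} + 3 x^{2} - 21 x - 4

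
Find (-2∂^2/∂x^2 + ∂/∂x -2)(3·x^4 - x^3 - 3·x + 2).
- 6 x^{4} + 14 x^{3} - 75 x^{2} + 18 x - 7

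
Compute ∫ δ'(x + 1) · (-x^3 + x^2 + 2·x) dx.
3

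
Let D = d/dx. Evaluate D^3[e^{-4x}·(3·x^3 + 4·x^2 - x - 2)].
2 \left(- 96 x^{3} + 88 x^{2} + 116 x + 1\right) e^{- 4 x}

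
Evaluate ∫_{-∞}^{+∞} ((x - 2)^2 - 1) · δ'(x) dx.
4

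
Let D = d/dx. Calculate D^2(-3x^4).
- 36 x^{2}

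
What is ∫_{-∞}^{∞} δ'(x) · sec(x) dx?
0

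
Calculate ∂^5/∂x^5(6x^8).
40320 x^{3}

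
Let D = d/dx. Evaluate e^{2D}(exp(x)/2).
\frac{e^{x + 2}}{2}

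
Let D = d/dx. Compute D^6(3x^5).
0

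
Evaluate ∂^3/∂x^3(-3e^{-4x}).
192 e^{- 4 x}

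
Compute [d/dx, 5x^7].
35 x^{6}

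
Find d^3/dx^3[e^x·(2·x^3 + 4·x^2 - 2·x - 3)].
\left(2 x^{3} + 22 x^{2} + 58 x + 27\right) e^{x}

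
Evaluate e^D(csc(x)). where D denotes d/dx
\csc{\left(x + 1 \right)}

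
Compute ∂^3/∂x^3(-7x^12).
- 9240 x^{9}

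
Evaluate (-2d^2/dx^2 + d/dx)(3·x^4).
12 x^{2} \left(x - 6\right)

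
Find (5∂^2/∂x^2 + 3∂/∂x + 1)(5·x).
5 x + 15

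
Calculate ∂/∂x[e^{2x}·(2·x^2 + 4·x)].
4 \left(x \left(x + 2\right) + x + 1\right) e^{2 x}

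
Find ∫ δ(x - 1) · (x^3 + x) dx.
2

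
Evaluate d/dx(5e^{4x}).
20 e^{4 x}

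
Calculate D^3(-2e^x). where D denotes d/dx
- 2 e^{x}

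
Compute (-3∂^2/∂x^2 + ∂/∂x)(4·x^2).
8 x - 24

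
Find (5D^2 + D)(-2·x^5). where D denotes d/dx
10 x^{3} \left(- x - 20\right)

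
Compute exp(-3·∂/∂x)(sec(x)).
\sec{\left(x - 3 \right)}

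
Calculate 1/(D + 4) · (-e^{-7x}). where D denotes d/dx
\frac{e^{- 7 x}}{3}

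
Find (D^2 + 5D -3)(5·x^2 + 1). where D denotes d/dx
- 15 x^{2} + 50 x + 7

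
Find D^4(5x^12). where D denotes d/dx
59400 x^{8}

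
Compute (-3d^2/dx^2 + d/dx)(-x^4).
4 x^{2} \left(9 - x\right)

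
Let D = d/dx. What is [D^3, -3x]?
-9D^{2}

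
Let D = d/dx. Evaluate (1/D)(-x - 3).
- \frac{x^{2}}{2} - 3 x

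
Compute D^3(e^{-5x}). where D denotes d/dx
- 125 e^{- 5 x}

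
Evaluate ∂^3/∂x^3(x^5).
60 x^{2}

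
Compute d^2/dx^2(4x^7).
168 x^{5}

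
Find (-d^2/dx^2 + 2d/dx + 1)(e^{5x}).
- 14 e^{5 x}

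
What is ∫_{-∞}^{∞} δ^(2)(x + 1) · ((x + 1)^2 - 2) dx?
2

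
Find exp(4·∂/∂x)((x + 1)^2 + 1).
x^{2} + 10 x + 26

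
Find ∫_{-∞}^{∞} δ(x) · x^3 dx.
0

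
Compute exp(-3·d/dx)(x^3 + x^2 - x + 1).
x^{3} - 8 x^{2} + 20 x - 14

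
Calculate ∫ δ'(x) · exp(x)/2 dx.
- \frac{1}{2}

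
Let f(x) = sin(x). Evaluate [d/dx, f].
\cos{\left(x \right)}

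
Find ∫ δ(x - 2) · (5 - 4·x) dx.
-3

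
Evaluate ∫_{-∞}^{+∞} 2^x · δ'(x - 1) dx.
- \log{\left(4 \right)}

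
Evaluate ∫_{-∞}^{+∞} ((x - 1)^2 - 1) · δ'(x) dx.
2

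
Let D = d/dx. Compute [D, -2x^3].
- 6 x^{2}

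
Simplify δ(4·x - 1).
\frac{\delta(x - 1/4)}{4}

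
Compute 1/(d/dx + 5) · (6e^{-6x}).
- 6 e^{- 6 x}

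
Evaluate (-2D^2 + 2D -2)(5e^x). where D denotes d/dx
- 10 e^{x}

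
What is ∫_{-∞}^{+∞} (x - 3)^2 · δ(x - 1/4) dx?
\frac{121}{16}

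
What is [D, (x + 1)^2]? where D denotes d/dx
2 x + 2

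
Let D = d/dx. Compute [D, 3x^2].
6 x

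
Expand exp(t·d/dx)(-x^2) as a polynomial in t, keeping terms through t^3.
- t^{2} - 2 t x - x^{2}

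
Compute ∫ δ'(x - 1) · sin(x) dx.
- \cos{\left(1 \right)}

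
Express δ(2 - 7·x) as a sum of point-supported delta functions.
\frac{\delta(x - 2/7)}{7}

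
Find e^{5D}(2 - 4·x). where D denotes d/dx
- 4 x - 18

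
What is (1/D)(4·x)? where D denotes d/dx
2 x^{2}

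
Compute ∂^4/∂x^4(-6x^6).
- 2160 x^{2}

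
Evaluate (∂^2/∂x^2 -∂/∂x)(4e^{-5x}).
120 e^{- 5 x}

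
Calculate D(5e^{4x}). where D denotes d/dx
20 e^{4 x}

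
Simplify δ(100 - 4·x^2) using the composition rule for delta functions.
\frac{\delta(x - 5) + \delta(x + 5)}{40}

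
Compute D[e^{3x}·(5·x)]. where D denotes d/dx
\left(15 x + 5\right) e^{3 x}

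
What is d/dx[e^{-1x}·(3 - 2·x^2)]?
\left(2 x^{2} - 4 x - 3\right) e^{- x}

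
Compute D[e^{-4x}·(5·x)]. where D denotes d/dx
5 \left(1 - 4 x\right) e^{- 4 x}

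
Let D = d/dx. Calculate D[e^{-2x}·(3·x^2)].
6 x \left(1 - x\right) e^{- 2 x}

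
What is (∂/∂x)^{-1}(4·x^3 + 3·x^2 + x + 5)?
x^{4} + x^{3} + \frac{x^{2}}{2} + 5 x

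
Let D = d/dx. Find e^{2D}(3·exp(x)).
3 e^{x + 2}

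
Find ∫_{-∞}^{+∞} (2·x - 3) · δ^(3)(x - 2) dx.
0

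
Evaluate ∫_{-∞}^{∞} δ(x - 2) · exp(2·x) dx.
e^{4}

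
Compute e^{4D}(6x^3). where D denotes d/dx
6 x^{3} + 72 x^{2} + 288 x + 384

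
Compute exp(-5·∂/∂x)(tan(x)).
\tan{\left(x - 5 \right)}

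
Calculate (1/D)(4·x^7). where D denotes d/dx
\frac{x^{8}}{2}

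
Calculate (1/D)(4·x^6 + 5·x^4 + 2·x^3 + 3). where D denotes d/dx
\frac{4 x^{7}}{7} + x^{5} + \frac{x^{4}}{2} + 3 x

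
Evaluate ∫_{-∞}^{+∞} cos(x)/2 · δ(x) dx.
\frac{1}{2}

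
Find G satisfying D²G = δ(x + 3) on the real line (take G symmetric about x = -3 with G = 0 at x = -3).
\frac{|x + 3|}{2}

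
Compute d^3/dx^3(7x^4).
168 x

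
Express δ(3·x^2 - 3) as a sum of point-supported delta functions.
\frac{\delta(x - 1) + \delta(x + 1)}{6}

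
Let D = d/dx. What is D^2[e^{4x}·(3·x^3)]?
6 x \left(8 x^{2} + 12 x + 3\right) e^{4 x}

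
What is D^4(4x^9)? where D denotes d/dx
12096 x^{5}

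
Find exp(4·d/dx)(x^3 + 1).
x^{3} + 12 x^{2} + 48 x + 65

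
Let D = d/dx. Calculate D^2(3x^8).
168 x^{6}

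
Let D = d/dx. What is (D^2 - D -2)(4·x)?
- 8 x - 4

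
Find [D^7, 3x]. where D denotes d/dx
21D^{6}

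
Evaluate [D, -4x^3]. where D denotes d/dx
- 12 x^{2}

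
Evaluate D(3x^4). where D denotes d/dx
12 x^{3}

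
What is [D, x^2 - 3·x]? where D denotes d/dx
2 x - 3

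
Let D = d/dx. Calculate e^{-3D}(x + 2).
x - 1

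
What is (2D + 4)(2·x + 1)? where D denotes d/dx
8 x + 8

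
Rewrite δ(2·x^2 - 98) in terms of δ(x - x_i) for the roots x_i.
\frac{\delta(x - 7) + \delta(x + 7)}{28}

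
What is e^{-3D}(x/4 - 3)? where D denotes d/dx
\frac{x}{4} - \frac{15}{4}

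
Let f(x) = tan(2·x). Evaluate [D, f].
\frac{2}{\cos^{2}{\left(2 x \right)}}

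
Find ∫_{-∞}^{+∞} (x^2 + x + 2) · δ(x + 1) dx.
2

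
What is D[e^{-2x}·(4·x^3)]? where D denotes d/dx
x^{2} \left(12 - 8 x\right) e^{- 2 x}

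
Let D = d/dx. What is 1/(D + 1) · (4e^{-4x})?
- \frac{4 e^{- 4 x}}{3}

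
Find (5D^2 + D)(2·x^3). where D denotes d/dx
6 x \left(x + 10\right)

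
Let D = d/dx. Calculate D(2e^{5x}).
10 e^{5 x}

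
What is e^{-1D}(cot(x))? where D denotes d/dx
\cot{\left(x - 1 \right)}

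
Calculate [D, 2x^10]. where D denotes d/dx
20 x^{9}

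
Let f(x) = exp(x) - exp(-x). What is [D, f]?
2 \cosh{\left(x \right)}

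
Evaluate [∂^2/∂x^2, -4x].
-8\frac{d}{dx}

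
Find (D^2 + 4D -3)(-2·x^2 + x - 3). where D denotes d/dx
6 x^{2} - 19 x + 9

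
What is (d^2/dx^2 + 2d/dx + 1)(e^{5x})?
36 e^{5 x}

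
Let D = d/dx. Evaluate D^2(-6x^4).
- 72 x^{2}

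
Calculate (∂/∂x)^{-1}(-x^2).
- \frac{x^{3}}{3}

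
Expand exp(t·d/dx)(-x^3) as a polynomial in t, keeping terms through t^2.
x \left(- 3 t^{2} - 3 t x - x^{2}\right)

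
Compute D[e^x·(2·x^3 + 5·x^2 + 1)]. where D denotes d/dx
\left(2 x^{3} + 11 x^{2} + 10 x + 1\right) e^{x}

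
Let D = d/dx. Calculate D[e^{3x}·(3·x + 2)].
9 \left(x + 1\right) e^{3 x}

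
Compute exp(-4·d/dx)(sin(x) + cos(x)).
\sqrt{2} \cos{\left(- x + \frac{\pi}{4} + 4 \right)}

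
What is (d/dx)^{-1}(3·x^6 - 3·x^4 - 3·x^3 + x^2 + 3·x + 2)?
\frac{3 x^{7}}{7} - \frac{3 x^{5}}{5} - \frac{3 x^{4}}{4} + \frac{x^{3}}{3} + \frac{3 x^{2}}{2} + 2 x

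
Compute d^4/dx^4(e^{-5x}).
625 e^{- 5 x}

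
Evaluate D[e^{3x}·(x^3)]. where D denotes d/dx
3 x^{2} \left(x + 1\right) e^{3 x}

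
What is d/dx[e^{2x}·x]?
\left(2 x + 1\right) e^{2 x}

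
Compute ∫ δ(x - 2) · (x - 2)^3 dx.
0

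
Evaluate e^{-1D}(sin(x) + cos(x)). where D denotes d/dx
\sqrt{2} \cos{\left(- x + \frac{\pi}{4} + 1 \right)}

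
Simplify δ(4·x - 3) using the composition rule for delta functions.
\frac{\delta(x - 3/4)}{4}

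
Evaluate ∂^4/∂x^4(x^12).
11880 x^{8}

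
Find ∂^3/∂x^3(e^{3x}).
27 e^{3 x}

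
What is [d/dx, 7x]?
7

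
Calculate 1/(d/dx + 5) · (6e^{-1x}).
\frac{3 e^{- x}}{2}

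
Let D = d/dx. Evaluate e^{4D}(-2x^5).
- 2 x^{5} - 40 x^{4} - 320 x^{3} - 1280 x^{2} - 2560 x - 2048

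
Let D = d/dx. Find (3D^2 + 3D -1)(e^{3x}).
35 e^{3 x}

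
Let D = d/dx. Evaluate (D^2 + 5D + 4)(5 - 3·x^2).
- 12 x^{2} - 30 x + 14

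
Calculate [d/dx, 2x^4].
8 x^{3}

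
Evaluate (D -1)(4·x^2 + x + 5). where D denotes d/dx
- 4 x^{2} + 7 x - 4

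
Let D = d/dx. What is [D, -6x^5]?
- 30 x^{4}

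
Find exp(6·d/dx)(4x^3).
4 x^{3} + 72 x^{2} + 432 x + 864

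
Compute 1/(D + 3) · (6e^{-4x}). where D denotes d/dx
- 6 e^{- 4 x}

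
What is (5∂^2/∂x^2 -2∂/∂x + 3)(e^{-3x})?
54 e^{- 3 x}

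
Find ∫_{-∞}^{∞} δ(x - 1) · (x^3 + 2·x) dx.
3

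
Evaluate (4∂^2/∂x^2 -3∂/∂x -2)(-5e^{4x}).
- 250 e^{4 x}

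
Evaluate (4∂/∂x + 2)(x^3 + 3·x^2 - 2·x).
2 x^{3} + 18 x^{2} + 20 x - 8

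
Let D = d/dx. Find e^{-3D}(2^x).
2^{x - 3}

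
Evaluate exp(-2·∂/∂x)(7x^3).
7 x^{3} - 42 x^{2} + 84 x - 56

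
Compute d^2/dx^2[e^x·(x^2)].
\left(x^{2} + 4 x + 2\right) e^{x}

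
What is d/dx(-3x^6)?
- 18 x^{5}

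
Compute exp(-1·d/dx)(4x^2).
4 x^{2} - 8 x + 4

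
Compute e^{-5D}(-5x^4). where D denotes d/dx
- 5 x^{4} + 100 x^{3} - 750 x^{2} + 2500 x - 3125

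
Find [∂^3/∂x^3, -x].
-3\frac{d^{2}}{dx^{2}}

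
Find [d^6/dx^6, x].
6\frac{d^{5}}{dx^{5}}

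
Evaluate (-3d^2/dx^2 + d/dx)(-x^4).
4 x^{2} \left(9 - x\right)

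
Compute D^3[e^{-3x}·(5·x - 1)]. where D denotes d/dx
27 \left(6 - 5 x\right) e^{- 3 x}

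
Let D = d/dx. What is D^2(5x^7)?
210 x^{5}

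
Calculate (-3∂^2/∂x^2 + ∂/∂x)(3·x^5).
15 x^{3} \left(x - 12\right)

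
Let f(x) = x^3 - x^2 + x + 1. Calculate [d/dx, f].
3 x^{2} - 2 x + 1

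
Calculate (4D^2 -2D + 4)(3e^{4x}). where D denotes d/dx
180 e^{4 x}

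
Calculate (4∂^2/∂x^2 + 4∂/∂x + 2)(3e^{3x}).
150 e^{3 x}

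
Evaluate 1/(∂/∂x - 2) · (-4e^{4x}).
- 2 e^{4 x}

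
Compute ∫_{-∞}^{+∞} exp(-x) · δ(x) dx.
1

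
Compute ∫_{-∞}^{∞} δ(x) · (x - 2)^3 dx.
-8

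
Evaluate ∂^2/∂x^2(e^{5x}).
25 e^{5 x}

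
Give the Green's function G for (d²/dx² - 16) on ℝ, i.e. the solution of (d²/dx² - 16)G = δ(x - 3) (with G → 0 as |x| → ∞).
-\frac{e^{-4|x - 3|}}{8}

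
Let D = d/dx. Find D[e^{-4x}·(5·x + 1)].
\left(1 - 20 x\right) e^{- 4 x}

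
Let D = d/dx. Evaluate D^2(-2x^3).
- 12 x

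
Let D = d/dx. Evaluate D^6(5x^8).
100800 x^{2}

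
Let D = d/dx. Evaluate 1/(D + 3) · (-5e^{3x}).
- \frac{5 e^{3 x}}{6}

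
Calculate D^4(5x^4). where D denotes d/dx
120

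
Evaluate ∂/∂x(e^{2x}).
2 e^{2 x}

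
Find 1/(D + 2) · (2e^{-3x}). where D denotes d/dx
- 2 e^{- 3 x}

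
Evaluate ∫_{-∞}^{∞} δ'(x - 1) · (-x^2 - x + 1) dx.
3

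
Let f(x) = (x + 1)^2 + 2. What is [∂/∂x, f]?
2 x + 2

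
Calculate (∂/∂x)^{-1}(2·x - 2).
x^{2} - 2 x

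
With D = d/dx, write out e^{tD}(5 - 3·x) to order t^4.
- 3 t - 3 x + 5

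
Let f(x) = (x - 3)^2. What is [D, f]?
2 x - 6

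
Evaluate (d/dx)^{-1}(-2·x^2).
- \frac{2 x^{3}}{3}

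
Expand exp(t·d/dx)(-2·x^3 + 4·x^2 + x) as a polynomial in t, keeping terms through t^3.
- 2 t^{3} + t^{2} \left(4 - 6 x\right) + t \left(- 6 x^{2} + 8 x + 1\right) - 2 x^{3} + 4 x^{2} + x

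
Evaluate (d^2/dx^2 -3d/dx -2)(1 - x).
2 x + 1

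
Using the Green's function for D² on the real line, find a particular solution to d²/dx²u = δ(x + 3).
\frac{|x + 3|}{2}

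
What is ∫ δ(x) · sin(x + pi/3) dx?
\frac{\sqrt{3}}{2}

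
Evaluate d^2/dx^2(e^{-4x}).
16 e^{- 4 x}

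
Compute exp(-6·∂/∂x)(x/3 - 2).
\frac{x}{3} - 4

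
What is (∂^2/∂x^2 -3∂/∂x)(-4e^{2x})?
8 e^{2 x}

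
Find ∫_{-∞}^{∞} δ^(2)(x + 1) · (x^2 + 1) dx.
2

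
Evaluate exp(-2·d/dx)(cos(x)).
\cos{\left(x - 2 \right)}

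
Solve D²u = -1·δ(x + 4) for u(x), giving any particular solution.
-\frac{|x + 4|}{2}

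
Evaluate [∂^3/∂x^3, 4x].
12\frac{d^{2}}{dx^{2}}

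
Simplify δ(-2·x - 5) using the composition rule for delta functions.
\frac{\delta(x + 5/2)}{2}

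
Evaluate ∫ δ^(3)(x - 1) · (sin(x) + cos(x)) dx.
- \sin{\left(1 \right)} + \cos{\left(1 \right)}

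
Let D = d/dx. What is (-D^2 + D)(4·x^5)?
20 x^{3} \left(x - 4\right)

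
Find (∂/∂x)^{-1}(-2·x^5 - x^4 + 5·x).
- \frac{x^{6}}{3} - \frac{x^{5}}{5} + \frac{5 x^{2}}{2}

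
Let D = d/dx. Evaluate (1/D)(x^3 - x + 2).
\frac{x^{4}}{4} - \frac{x^{2}}{2} + 2 x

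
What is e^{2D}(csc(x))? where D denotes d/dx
\csc{\left(x + 2 \right)}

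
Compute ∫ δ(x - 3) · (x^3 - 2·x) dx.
21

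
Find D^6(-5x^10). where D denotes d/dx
- 756000 x^{4}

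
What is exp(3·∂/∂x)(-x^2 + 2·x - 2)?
- x^{2} - 4 x - 5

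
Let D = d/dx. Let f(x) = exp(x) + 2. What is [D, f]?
e^{x}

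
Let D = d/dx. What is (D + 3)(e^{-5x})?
- 2 e^{- 5 x}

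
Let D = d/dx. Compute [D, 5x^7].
35 x^{6}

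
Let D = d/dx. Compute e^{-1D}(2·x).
2 x - 2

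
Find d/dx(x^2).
2 x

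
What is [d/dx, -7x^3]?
- 21 x^{2}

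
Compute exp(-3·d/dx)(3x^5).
3 x^{5} - 45 x^{4} + 270 x^{3} - 810 x^{2} + 1215 x - 729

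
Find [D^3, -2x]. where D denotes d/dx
-6D^{2}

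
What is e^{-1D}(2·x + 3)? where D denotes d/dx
2 x + 1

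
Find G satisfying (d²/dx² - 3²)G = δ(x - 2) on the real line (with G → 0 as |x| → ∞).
-\frac{e^{-3|x - 2|}}{6}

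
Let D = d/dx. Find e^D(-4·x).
- 4 x - 4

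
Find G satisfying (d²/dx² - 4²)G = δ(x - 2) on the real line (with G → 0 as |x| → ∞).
-\frac{e^{-4|x - 2|}}{8}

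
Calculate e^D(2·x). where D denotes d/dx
2 x + 2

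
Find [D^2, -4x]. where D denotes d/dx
-8D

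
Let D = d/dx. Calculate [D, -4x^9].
- 36 x^{8}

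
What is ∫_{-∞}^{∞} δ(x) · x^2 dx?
0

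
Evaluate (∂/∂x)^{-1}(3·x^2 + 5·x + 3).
x^{3} + \frac{5 x^{2}}{2} + 3 x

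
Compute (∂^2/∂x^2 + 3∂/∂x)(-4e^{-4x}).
- 16 e^{- 4 x}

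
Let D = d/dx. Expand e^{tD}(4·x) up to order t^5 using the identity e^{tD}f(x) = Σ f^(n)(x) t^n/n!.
4 t + 4 x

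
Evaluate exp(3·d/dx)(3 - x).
- x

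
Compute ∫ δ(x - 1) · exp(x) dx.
e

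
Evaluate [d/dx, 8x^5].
40 x^{4}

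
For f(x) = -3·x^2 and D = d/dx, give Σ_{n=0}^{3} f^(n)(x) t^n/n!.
- 3 t^{2} - 6 t x - 3 x^{2}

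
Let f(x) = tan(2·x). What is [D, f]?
\frac{2}{\cos^{2}{\left(2 x \right)}}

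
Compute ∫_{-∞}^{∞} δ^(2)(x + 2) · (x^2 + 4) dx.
2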